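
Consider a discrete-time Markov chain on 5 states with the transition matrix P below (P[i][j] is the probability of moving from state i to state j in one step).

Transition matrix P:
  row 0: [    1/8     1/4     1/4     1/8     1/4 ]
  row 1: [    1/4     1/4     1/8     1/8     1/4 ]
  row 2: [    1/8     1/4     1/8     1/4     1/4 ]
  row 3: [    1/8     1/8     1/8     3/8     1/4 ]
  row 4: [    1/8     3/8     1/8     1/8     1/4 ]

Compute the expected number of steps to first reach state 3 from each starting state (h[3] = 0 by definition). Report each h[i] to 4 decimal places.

h = [6.8776, 6.9731, 6.1134, 0.0000, 6.9851]

First-step conditioning: h[3] = 0; for i ≠ 3, h[i] = 1 + Σ_k P[i][k]·h[k].
  h[0] = 1 + 1/8·h[0] + 1/4·h[1] + 1/4·h[2] + 1/4·h[4]
  h[1] = 1 + 1/4·h[0] + 1/4·h[1] + 1/8·h[2] + 1/4·h[4]
  h[2] = 1 + 1/8·h[0] + 1/4·h[1] + 1/8·h[2] + 1/4·h[4]
  h[4] = 1 + 1/8·h[0] + 3/8·h[1] + 1/8·h[2] + 1/4·h[4]
Solving the 4×4 linear system over states ≠ 3 gives exactly h = [2304/335, 2336/335, 2048/335, 0, 468/67] (h[3] = 0 is the target).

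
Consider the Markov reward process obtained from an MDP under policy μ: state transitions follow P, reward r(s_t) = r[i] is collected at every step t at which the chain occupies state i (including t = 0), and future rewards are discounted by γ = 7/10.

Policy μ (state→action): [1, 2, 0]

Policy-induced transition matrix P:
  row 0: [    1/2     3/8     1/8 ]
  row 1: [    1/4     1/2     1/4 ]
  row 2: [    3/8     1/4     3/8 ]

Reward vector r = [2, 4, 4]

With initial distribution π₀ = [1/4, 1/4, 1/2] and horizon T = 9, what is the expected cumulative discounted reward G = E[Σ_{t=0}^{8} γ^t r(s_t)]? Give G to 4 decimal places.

t=0: π = [0.2500, 0.2500, 0.5000], E[r] = 3.5000, γ^t·E[r] = 3.500000, running G = 3.500000
t=1: π = [0.3750, 0.3438, 0.2813], E[r] = 3.2500, γ^t·E[r] = 2.275000, running G = 5.775000
t=2: π = [0.3789, 0.3828, 0.2383], E[r] = 3.2422, γ^t·E[r] = 1.588672, running G = 7.363672
t=3: π = [0.3745, 0.3931, 0.2324], E[r] = 3.2510, γ^t·E[r] = 1.115085, running G = 8.478757
t=4: π = [0.3727, 0.3951, 0.2322], E[r] = 3.2546, γ^t·E[r] = 0.781439, running G = 9.260196
t=5: π = [0.3722, 0.3954, 0.2324], E[r] = 3.2556, γ^t·E[r] = 0.547169, running G = 9.807364
t=6: π = [0.3721, 0.3954, 0.2325], E[r] = 3.2558, γ^t·E[r] = 0.383040, running G = 10.190405
t=7: π = [0.3721, 0.3954, 0.2326], E[r] = 3.2558, γ^t·E[r] = 0.268130, running G = 10.458535
t=8: π = [0.3721, 0.3954, 0.2326], E[r] = 3.2558, γ^t·E[r] = 0.187691, running G = 10.646226

G = 10.6462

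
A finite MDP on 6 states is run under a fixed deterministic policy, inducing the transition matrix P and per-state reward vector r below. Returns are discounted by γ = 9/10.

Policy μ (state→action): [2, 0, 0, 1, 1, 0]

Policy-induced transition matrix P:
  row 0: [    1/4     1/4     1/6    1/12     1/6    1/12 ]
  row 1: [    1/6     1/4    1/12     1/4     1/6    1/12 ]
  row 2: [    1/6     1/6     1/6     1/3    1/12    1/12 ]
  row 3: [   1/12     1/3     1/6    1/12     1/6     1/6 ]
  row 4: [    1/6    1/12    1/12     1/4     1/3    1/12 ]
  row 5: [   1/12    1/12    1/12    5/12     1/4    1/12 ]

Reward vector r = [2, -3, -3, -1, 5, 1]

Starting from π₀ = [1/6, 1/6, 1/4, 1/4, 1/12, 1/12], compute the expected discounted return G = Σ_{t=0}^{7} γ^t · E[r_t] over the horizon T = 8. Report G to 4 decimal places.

t=0: π = [0.1667, 0.1667, 0.2500, 0.2500, 0.0833, 0.0833], E[r] = -0.6667, γ^t·E[r] = -0.666667, running G = -0.666667
t=1: π = [0.1528, 0.2222, 0.1389, 0.2153, 0.1667, 0.1042], E[r] = -0.0556, γ^t·E[r] = -0.050000, running G = -0.716667
t=2: π = [0.1528, 0.2112, 0.1256, 0.2176, 0.1916, 0.1013], E[r] = 0.1366, γ^t·E[r] = 0.110625, running G = -0.606042
t=3: π = [0.1528, 0.2089, 0.1247, 0.2156, 0.1966, 0.1015], E[r] = 0.1738, γ^t·E[r] = 0.126668, running G = -0.479374
t=4: π = [0.1530, 0.2079, 0.1244, 0.2159, 0.1975, 0.1013], E[r] = 0.1818, γ^t·E[r] = 0.119306, running G = -0.360067
t=5: π = [0.1530, 0.2078, 0.1244, 0.2158, 0.1977, 0.1013], E[r] = 0.1830, γ^t·E[r] = 0.108059, running G = -0.252008
t=6: π = [0.1530, 0.2078, 0.1244, 0.2158, 0.1977, 0.1013], E[r] = 0.1833, γ^t·E[r] = 0.097396, running G = -0.154612
t=7: π = [0.1530, 0.2078, 0.1244, 0.2158, 0.1977, 0.1013], E[r] = 0.1833, γ^t·E[r] = 0.087669, running G = -0.066943

G = -0.0669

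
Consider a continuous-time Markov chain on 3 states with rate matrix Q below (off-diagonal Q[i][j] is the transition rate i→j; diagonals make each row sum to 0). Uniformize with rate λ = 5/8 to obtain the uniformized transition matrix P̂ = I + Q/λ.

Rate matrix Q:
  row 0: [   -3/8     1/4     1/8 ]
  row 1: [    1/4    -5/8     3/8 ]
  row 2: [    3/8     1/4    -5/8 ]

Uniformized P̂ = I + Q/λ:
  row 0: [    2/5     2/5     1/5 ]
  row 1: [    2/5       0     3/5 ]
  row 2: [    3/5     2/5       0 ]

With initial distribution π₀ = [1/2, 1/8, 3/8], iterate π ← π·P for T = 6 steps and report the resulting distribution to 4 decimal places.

t=0: π = [0.5000, 0.1250, 0.3750]
t=1: π = [0.4750, 0.3500, 0.1750]
t=2: π = [0.4350, 0.2600, 0.3050]
t=3: π = [0.4610, 0.2960, 0.2430]
t=4: π = [0.4486, 0.2816, 0.2698]
t=5: π = [0.4540, 0.2874, 0.2587]
t=6: π = [0.4517, 0.2851, 0.2632]

π = [0.4517, 0.2851, 0.2632]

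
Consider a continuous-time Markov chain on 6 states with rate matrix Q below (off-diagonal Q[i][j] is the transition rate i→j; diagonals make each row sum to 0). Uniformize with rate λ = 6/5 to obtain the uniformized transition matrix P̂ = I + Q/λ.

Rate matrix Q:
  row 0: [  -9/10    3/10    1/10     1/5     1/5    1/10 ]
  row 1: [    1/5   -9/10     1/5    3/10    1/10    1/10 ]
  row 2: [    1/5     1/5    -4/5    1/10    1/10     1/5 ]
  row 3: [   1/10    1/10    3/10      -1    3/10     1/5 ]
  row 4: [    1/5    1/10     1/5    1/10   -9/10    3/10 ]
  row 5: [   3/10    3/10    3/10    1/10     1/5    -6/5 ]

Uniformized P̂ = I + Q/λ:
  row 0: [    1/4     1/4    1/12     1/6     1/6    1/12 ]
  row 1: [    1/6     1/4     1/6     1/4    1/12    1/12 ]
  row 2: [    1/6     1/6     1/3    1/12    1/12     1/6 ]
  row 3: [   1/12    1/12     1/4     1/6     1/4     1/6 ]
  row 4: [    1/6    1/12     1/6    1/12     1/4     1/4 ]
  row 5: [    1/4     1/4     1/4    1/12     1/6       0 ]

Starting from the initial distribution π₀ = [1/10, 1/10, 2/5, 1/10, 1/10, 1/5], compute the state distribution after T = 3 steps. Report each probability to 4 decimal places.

t=0: π = [0.1000, 0.1000, 0.4000, 0.1000, 0.1000, 0.2000]
t=1: π = [0.1833, 0.1833, 0.2500, 0.1167, 0.1417, 0.1250]
t=2: π = [0.1826, 0.1861, 0.2132, 0.1389, 0.1521, 0.1271]
t=3: π = [0.1809, 0.1837, 0.2091, 0.1411, 0.1576, 0.1274]

π = [0.1809, 0.1837, 0.2091, 0.1411, 0.1576, 0.1274]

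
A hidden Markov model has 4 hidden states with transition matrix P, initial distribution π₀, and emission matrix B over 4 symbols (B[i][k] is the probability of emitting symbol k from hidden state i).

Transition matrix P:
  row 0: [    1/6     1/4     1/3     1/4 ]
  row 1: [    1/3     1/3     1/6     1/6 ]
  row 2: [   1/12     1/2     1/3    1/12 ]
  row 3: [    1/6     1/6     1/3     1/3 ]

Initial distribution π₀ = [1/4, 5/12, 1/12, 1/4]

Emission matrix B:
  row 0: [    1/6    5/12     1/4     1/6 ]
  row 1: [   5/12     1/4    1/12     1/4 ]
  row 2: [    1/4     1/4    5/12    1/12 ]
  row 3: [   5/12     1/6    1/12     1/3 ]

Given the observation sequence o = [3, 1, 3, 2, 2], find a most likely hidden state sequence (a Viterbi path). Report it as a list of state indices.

path = [1, 0, 3, 2, 2]

t=0: δ = [4.167e-02, 1.042e-01, 6.944e-03, 8.333e-02]  (obs o_0=3)
t=1: δ = [1.447e-02, 8.681e-03, 6.944e-03, 4.630e-03]  ψ = [1, 1, 3, 3]  (obs o_1=1)
t=2: δ = [4.823e-04, 9.042e-04, 4.019e-04, 1.206e-03]  ψ = [1, 0, 0, 0]  (obs o_2=3)
t=3: δ = [7.535e-05, 2.512e-05, 1.674e-04, 3.349e-05]  ψ = [1, 1, 3, 3]  (obs o_3=2)
t=4: δ = [3.489e-06, 6.977e-06, 2.326e-05, 1.570e-06]  ψ = [2, 2, 2, 0]  (obs o_4=2)
backtrack: best end state = 2; path = [1, 0, 3, 2, 2]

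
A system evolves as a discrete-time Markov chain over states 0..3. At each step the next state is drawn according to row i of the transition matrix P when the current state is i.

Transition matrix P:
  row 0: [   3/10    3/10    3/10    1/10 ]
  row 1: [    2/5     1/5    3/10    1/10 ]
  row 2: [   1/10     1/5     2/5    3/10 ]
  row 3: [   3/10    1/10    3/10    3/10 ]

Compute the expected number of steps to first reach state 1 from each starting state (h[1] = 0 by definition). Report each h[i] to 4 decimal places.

h = [4.4444, 0.0000, 5.1852, 5.5556]

First-step conditioning: h[1] = 0; for i ≠ 1, h[i] = 1 + Σ_k P[i][k]·h[k].
  h[0] = 1 + 3/10·h[0] + 3/10·h[2] + 1/10·h[3]
  h[2] = 1 + 1/10·h[0] + 2/5·h[2] + 3/10·h[3]
  h[3] = 1 + 3/10·h[0] + 3/10·h[2] + 3/10·h[3]
Solving the 3×3 linear system over states ≠ 1 gives exactly h = [40/9, 0, 140/27, 50/9] (h[1] = 0 is the target).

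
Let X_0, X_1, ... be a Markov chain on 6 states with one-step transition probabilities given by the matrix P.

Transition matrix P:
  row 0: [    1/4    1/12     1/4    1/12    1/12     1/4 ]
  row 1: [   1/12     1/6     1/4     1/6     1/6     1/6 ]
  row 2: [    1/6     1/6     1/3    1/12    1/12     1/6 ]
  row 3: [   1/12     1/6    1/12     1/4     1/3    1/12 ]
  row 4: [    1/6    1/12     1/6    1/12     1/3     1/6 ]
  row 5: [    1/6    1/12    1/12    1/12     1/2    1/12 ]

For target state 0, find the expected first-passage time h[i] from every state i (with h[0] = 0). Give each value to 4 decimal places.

h = [0.0000, 7.4687, 6.8478, 7.5194, 6.7789, 6.7735]

First-step conditioning: h[0] = 0; for i ≠ 0, h[i] = 1 + Σ_k P[i][k]·h[k].
  h[1] = 1 + 1/6·h[1] + 1/4·h[2] + 1/6·h[3] + 1/6·h[4] + 1/6·h[5]
  h[2] = 1 + 1/6·h[1] + 1/3·h[2] + 1/12·h[3] + 1/12·h[4] + 1/6·h[5]
  h[3] = 1 + 1/6·h[1] + 1/12·h[2] + 1/4·h[3] + 1/3·h[4] + 1/12·h[5]
  h[4] = 1 + 1/12·h[1] + 1/6·h[2] + 1/12·h[3] + 1/3·h[4] + 1/6·h[5]
  h[5] = 1 + 1/12·h[1] + 1/12·h[2] + 1/12·h[3] + 1/2·h[4] + 1/12·h[5]
Solving the 5×5 linear system over states ≠ 0 gives exactly h = [0, 185784/24875, 34068/4975, 187044/24875, 168624/24875, 168492/24875] (h[0] = 0 is the target).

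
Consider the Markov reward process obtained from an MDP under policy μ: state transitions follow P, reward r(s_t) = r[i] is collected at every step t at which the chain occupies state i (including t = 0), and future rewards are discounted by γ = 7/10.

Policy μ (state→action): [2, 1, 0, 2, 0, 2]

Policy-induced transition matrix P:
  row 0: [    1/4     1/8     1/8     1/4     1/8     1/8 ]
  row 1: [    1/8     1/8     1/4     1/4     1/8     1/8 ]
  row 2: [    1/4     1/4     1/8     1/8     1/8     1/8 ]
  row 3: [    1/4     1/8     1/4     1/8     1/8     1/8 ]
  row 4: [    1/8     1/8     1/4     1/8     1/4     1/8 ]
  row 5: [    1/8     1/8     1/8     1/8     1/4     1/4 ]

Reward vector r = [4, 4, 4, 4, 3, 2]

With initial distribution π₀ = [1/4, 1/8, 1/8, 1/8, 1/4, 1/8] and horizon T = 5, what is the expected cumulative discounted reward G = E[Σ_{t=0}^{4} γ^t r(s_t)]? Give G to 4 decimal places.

G = 9.7933

t=0: π = [0.2500, 0.1250, 0.1250, 0.1250, 0.2500, 0.1250], E[r] = 3.5000, γ^t·E[r] = 3.500000, running G = 3.500000
t=1: π = [0.1875, 0.1406, 0.1875, 0.1719, 0.1719, 0.1406], E[r] = 3.5469, γ^t·E[r] = 2.482813, running G = 5.982813
t=2: π = [0.1934, 0.1484, 0.1855, 0.1660, 0.1641, 0.1426], E[r] = 3.5508, γ^t·E[r] = 1.739883, running G = 7.722695
t=3: π = [0.1931, 0.1482, 0.1848, 0.1677, 0.1633, 0.1428], E[r] = 3.5510, γ^t·E[r] = 1.218002, running G = 8.940697
t=4: π = [0.1932, 0.1481, 0.1849, 0.1677, 0.1633, 0.1429], E[r] = 3.5510, γ^t·E[r] = 0.852601, running G = 9.793298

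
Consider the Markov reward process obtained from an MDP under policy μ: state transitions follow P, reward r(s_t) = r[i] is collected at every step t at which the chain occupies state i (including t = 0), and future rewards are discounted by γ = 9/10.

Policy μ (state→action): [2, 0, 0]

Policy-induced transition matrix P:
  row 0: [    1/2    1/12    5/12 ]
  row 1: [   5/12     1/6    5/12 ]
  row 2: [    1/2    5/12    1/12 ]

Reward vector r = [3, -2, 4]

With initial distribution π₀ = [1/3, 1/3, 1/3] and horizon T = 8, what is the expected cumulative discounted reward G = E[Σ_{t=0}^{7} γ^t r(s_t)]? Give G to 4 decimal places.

t=0: π = [0.3333, 0.3333, 0.3333], E[r] = 1.6667, γ^t·E[r] = 1.666667, running G = 1.666667
t=1: π = [0.4722, 0.2222, 0.3056], E[r] = 2.1944, γ^t·E[r] = 1.975000, running G = 3.641667
t=2: π = [0.4815, 0.2037, 0.3148], E[r] = 2.2963, γ^t·E[r] = 1.860000, running G = 5.501667
t=3: π = [0.4830, 0.2052, 0.3117], E[r] = 2.2855, γ^t·E[r] = 1.666125, running G = 7.167792
t=4: π = [0.4829, 0.2043, 0.3128], E[r] = 2.2910, γ^t·E[r] = 1.503141, running G = 8.670932
t=5: π = [0.4830, 0.2046, 0.3124], E[r] = 2.2893, γ^t·E[r] = 1.351833, running G = 10.022765
t=6: π = [0.4829, 0.2045, 0.3125], E[r] = 2.2899, γ^t·E[r] = 1.216955, running G = 11.239720
t=7: π = [0.4830, 0.2046, 0.3125], E[r] = 2.2897, γ^t·E[r] = 1.095168, running G = 12.334889

G = 12.3349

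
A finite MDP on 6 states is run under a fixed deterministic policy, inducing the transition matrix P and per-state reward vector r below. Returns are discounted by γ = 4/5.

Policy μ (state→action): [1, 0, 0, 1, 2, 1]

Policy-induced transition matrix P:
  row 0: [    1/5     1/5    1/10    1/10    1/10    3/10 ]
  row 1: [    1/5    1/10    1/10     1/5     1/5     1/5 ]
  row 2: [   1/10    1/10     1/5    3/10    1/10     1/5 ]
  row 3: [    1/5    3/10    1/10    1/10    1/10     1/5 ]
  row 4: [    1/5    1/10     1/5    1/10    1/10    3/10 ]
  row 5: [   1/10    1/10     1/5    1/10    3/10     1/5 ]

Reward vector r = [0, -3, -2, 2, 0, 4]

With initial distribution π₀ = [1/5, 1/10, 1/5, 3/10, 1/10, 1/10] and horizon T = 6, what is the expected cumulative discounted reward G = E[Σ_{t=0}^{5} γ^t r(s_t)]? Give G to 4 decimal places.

G = 1.5147

t=0: π = [0.2000, 0.1000, 0.2000, 0.3000, 0.1000, 0.1000], E[r] = 0.3000, γ^t·E[r] = 0.300000, running G = 0.300000
t=1: π = [0.1700, 0.1800, 0.1400, 0.1500, 0.1300, 0.2300], E[r] = 0.4000, γ^t·E[r] = 0.320000, running G = 0.620000
t=2: π = [0.1630, 0.1470, 0.1500, 0.1460, 0.1640, 0.2300], E[r] = 0.4710, γ^t·E[r] = 0.301440, running G = 0.921440
t=3: π = [0.1620, 0.1455, 0.1544, 0.1447, 0.1607, 0.2327], E[r] = 0.4749, γ^t·E[r] = 0.243149, running G = 1.164589
t=4: π = [0.1613, 0.1451, 0.1548, 0.1454, 0.1611, 0.2323], E[r] = 0.4750, γ^t·E[r] = 0.194544, running G = 1.359132
t=5: π = [0.1613, 0.1452, 0.1548, 0.1455, 0.1610, 0.2322], E[r] = 0.4746, γ^t·E[r] = 0.155523, running G = 1.514656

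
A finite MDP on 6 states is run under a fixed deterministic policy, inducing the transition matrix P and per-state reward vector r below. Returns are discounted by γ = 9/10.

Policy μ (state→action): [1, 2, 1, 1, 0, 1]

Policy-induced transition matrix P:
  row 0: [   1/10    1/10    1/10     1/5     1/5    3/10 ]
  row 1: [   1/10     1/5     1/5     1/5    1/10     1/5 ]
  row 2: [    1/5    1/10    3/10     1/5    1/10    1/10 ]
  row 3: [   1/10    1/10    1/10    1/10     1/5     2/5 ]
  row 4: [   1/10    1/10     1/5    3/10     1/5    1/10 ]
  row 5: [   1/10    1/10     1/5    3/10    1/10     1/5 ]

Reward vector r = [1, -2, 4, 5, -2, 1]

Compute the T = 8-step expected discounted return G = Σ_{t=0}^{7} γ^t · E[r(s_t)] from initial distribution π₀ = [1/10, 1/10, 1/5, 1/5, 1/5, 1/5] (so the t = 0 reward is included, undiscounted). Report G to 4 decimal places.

G = 9.2182

t=0: π = [0.1000, 0.1000, 0.2000, 0.2000, 0.2000, 0.2000], E[r] = 1.5000, γ^t·E[r] = 1.500000, running G = 1.500000
t=1: π = [0.1200, 0.1100, 0.1900, 0.2200, 0.1500, 0.2100], E[r] = 1.6700, γ^t·E[r] = 1.503000, running G = 3.003000
t=2: π = [0.1190, 0.1110, 0.1850, 0.2140, 0.1490, 0.2220], E[r] = 1.6310, γ^t·E[r] = 1.321110, running G = 4.324110
t=3: π = [0.1185, 0.1111, 0.1852, 0.2157, 0.1482, 0.2213], E[r] = 1.6405, γ^t·E[r] = 1.195925, running G = 5.520035
t=4: π = [0.1185, 0.1111, 0.1851, 0.2154, 0.1482, 0.2217], E[r] = 1.6388, γ^t·E[r] = 1.075197, running G = 6.595231
t=5: π = [0.1185, 0.1111, 0.1851, 0.2155, 0.1482, 0.2216], E[r] = 1.6392, γ^t·E[r] = 0.967925, running G = 7.563156
t=6: π = [0.1185, 0.1111, 0.1851, 0.2154, 0.1482, 0.2216], E[r] = 1.6391, γ^t·E[r] = 0.871087, running G = 8.434244
t=7: π = [0.1185, 0.1111, 0.1851, 0.2154, 0.1482, 0.2216], E[r] = 1.6391, γ^t·E[r] = 0.783988, running G = 9.218231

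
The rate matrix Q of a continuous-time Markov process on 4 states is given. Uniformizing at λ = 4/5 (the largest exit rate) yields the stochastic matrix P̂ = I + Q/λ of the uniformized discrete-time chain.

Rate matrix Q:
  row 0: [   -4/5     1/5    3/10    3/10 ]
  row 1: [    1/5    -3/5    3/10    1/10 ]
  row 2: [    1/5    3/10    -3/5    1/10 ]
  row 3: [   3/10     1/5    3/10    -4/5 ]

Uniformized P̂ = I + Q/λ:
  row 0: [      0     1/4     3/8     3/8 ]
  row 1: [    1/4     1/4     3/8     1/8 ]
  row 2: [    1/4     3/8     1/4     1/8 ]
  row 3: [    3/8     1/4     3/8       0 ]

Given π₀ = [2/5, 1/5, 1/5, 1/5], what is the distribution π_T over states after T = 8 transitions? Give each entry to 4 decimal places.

π = [0.2160, 0.2917, 0.3333, 0.1590]

t=0: π = [0.4000, 0.2000, 0.2000, 0.2000]
t=1: π = [0.1750, 0.2750, 0.3500, 0.2000]
t=2: π = [0.2313, 0.2938, 0.3313, 0.1438]
t=3: π = [0.2102, 0.2914, 0.3336, 0.1648]
t=4: π = [0.2181, 0.2917, 0.3333, 0.1569]
t=5: π = [0.2151, 0.2917, 0.3333, 0.1599]
t=6: π = [0.2162, 0.2917, 0.3333, 0.1588]
t=7: π = [0.2158, 0.2917, 0.3333, 0.1592]
t=8: π = [0.2160, 0.2917, 0.3333, 0.1590]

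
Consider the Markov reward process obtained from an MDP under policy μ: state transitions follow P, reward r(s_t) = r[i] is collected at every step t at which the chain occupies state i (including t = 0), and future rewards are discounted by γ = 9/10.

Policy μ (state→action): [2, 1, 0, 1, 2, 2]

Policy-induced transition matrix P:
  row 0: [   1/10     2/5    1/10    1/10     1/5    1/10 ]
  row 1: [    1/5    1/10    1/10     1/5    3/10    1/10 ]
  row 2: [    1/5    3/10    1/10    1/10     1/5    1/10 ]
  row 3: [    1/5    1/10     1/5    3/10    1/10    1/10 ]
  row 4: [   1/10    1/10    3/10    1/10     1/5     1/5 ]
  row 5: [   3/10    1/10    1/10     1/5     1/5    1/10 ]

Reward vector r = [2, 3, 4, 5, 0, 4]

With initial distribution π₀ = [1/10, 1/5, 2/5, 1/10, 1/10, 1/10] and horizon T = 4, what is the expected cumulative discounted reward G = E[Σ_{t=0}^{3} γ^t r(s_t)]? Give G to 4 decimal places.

t=0: π = [0.1000, 0.2000, 0.4000, 0.1000, 0.1000, 0.1000], E[r] = 3.3000, γ^t·E[r] = 3.300000, running G = 3.300000
t=1: π = [0.1900, 0.2100, 0.1300, 0.1500, 0.2100, 0.1100], E[r] = 2.7200, γ^t·E[r] = 2.448000, running G = 5.748000
t=2: π = [0.1710, 0.1830, 0.1570, 0.1620, 0.2060, 0.1210], E[r] = 2.8130, γ^t·E[r] = 2.278530, running G = 8.026530
t=3: π = [0.1744, 0.1827, 0.1574, 0.1628, 0.2021, 0.1206], E[r] = 2.8229, γ^t·E[r] = 2.057894, running G = 10.084424

G = 10.0844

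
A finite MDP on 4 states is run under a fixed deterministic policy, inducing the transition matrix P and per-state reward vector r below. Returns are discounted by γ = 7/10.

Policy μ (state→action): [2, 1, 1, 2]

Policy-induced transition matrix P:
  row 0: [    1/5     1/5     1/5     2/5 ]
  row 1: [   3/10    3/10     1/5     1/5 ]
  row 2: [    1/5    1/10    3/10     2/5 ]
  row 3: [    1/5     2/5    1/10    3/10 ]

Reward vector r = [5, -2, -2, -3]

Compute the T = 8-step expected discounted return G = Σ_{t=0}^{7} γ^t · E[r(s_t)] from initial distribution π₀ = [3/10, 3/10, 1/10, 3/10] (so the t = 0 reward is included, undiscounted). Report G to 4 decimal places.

t=0: π = [0.3000, 0.3000, 0.1000, 0.3000], E[r] = -0.2000, γ^t·E[r] = -0.200000, running G = -0.200000
t=1: π = [0.2300, 0.2800, 0.1800, 0.3100], E[r] = -0.7000, γ^t·E[r] = -0.490000, running G = -0.690000
t=2: π = [0.2280, 0.2720, 0.1870, 0.3130], E[r] = -0.7170, γ^t·E[r] = -0.351330, running G = -1.041330
t=3: π = [0.2272, 0.2711, 0.1874, 0.3143], E[r] = -0.7239, γ^t·E[r] = -0.248298, running G = -1.289628
t=4: π = [0.2271, 0.2712, 0.1873, 0.3144], E[r] = -0.7246, γ^t·E[r] = -0.173972, running G = -1.463599
t=5: π = [0.2271, 0.2713, 0.1873, 0.3143], E[r] = -0.7245, γ^t·E[r] = -0.121760, running G = -1.585359
t=6: π = [0.2271, 0.2713, 0.1873, 0.3143], E[r] = -0.7244, γ^t·E[r] = -0.085229, running G = -1.670588
t=7: π = [0.2271, 0.2713, 0.1873, 0.3143], E[r] = -0.7244, γ^t·E[r] = -0.059660, running G = -1.730248

G = -1.7302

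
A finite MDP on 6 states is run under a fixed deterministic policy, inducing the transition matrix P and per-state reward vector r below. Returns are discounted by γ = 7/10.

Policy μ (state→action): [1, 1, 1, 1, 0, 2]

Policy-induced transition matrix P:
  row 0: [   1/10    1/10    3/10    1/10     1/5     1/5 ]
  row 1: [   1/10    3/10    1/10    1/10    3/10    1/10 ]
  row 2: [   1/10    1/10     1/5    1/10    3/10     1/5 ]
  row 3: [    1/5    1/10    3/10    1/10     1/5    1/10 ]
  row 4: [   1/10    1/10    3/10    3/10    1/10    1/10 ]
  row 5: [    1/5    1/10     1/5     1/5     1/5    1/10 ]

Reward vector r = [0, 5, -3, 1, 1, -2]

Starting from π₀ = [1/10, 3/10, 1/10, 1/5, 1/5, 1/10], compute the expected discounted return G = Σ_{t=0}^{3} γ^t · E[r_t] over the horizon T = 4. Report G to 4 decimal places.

G = 1.6257

t=0: π = [0.1000, 0.3000, 0.1000, 0.2000, 0.2000, 0.1000], E[r] = 1.4000, γ^t·E[r] = 1.400000, running G = 1.400000
t=1: π = [0.1300, 0.1600, 0.2200, 0.1500, 0.2200, 0.1200], E[r] = 0.2700, γ^t·E[r] = 0.189000, running G = 1.589000
t=2: π = [0.1270, 0.1320, 0.2340, 0.1560, 0.2160, 0.1350], E[r] = 0.0600, γ^t·E[r] = 0.029400, running G = 1.618400
t=3: π = [0.1291, 0.1264, 0.2367, 0.1567, 0.2150, 0.1361], E[r] = 0.0214, γ^t·E[r] = 0.007340, running G = 1.625740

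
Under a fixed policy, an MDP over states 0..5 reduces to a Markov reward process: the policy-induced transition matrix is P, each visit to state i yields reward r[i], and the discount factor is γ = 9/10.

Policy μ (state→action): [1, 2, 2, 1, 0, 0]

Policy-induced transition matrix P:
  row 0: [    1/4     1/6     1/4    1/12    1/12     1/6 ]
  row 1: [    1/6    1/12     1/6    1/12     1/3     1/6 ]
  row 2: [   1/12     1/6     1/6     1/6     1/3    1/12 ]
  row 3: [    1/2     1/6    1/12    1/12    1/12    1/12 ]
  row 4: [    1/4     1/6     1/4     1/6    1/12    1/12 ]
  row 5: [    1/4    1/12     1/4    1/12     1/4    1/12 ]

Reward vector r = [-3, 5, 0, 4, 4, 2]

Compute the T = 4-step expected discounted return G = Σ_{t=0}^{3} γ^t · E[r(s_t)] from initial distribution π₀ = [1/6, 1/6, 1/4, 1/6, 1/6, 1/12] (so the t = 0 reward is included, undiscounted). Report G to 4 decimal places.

G = 5.4544

t=0: π = [0.1667, 0.1667, 0.2500, 0.1667, 0.1667, 0.0833], E[r] = 1.8333, γ^t·E[r] = 1.833333, running G = 1.833333
t=1: π = [0.2361, 0.1458, 0.1875, 0.1181, 0.2014, 0.1111], E[r] = 1.5208, γ^t·E[r] = 1.368750, running G = 3.202083
t=2: π = [0.2361, 0.1453, 0.2025, 0.1157, 0.1852, 0.1152], E[r] = 1.4520, γ^t·E[r] = 1.176094, running G = 4.378177
t=3: π = [0.2331, 0.1450, 0.2017, 0.1156, 0.1895, 0.1151], E[r] = 1.4763, γ^t·E[r] = 1.076238, running G = 5.454415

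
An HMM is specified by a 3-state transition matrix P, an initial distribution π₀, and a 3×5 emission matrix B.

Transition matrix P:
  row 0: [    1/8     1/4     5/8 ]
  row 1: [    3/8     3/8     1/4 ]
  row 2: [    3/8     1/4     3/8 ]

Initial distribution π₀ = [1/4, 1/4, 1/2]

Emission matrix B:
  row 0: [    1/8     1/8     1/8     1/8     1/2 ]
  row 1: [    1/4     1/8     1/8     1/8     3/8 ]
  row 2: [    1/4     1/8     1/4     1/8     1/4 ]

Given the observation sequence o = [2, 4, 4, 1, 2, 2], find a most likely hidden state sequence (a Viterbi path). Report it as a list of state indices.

path = [2, 0, 2, 0, 2, 2]

t=0: δ = [3.125e-02, 3.125e-02, 1.250e-01]  (obs o_0=2)
t=1: δ = [2.344e-02, 1.172e-02, 1.172e-02]  ψ = [2, 2, 2]  (obs o_1=4)
t=2: δ = [2.197e-03, 2.197e-03, 3.662e-03]  ψ = [1, 0, 0]  (obs o_2=4)
t=3: δ = [1.717e-04, 1.144e-04, 1.717e-04]  ψ = [2, 2, 0]  (obs o_3=1)
t=4: δ = [8.047e-06, 5.364e-06, 2.682e-05]  ψ = [2, 0, 0]  (obs o_4=2)
t=5: δ = [1.257e-06, 8.382e-07, 2.515e-06]  ψ = [2, 2, 2]  (obs o_5=2)
backtrack: best end state = 2; path = [2, 0, 2, 0, 2, 2]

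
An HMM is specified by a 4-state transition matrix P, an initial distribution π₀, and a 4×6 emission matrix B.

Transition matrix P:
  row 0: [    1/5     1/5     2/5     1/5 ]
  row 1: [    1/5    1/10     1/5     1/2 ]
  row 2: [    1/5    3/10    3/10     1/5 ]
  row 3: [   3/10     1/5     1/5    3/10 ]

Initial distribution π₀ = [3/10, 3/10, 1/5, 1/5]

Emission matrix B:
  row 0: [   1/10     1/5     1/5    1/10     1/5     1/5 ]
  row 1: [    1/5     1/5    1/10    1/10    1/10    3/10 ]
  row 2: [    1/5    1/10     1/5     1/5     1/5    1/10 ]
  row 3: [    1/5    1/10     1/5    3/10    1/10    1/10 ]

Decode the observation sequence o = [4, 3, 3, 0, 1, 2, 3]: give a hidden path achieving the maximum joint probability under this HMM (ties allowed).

path = [0, 2, 2, 2, 1, 3, 3]

t=0: δ = [6.000e-02, 3.000e-02, 4.000e-02, 2.000e-02]  (obs o_0=4)
t=1: δ = [1.200e-03, 1.200e-03, 4.800e-03, 4.500e-03]  ψ = [0, 0, 0, 1]  (obs o_1=3)
t=2: δ = [1.350e-04, 1.440e-04, 2.880e-04, 4.050e-04]  ψ = [3, 2, 2, 3]  (obs o_2=3)
t=3: δ = [1.215e-05, 1.728e-05, 1.728e-05, 2.430e-05]  ψ = [3, 2, 2, 3]  (obs o_3=0)
t=4: δ = [1.458e-06, 1.037e-06, 5.184e-07, 8.640e-07]  ψ = [3, 2, 2, 1]  (obs o_4=1)
t=5: δ = [5.832e-08, 2.916e-08, 1.166e-07, 1.037e-07]  ψ = [0, 0, 0, 1]  (obs o_5=2)
t=6: δ = [3.110e-09, 3.499e-09, 6.998e-09, 9.331e-09]  ψ = [3, 2, 2, 3]  (obs o_6=3)
backtrack: best end state = 3; path = [0, 2, 2, 2, 1, 3, 3]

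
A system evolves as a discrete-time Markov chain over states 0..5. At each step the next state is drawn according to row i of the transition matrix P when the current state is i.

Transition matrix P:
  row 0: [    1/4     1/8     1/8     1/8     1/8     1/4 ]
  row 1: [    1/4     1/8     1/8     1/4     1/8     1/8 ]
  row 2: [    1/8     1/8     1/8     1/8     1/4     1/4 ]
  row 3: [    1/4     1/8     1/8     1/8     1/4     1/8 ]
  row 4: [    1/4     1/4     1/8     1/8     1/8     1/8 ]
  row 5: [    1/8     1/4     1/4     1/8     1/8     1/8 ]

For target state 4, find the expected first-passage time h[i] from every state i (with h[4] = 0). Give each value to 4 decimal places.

First-step conditioning: h[4] = 0; for i ≠ 4, h[i] = 1 + Σ_k P[i][k]·h[k].
  h[0] = 1 + 1/4·h[0] + 1/8·h[1] + 1/8·h[2] + 1/8·h[3] + 1/4·h[5]
  h[1] = 1 + 1/4·h[0] + 1/8·h[1] + 1/8·h[2] + 1/4·h[3] + 1/8·h[5]
  h[2] = 1 + 1/8·h[0] + 1/8·h[1] + 1/8·h[2] + 1/8·h[3] + 1/4·h[5]
  h[3] = 1 + 1/4·h[0] + 1/8·h[1] + 1/8·h[2] + 1/8·h[3] + 1/8·h[5]
  h[5] = 1 + 1/8·h[0] + 1/4·h[1] + 1/4·h[2] + 1/8·h[3] + 1/8·h[5]
Solving the 5×5 linear system over states ≠ 4 gives exactly h = [130/21, 171/28, 65/12, 38/7, 0, 128/21] (h[4] = 0 is the target).

h = [6.1905, 6.1071, 5.4167, 5.4286, 0.0000, 6.0952]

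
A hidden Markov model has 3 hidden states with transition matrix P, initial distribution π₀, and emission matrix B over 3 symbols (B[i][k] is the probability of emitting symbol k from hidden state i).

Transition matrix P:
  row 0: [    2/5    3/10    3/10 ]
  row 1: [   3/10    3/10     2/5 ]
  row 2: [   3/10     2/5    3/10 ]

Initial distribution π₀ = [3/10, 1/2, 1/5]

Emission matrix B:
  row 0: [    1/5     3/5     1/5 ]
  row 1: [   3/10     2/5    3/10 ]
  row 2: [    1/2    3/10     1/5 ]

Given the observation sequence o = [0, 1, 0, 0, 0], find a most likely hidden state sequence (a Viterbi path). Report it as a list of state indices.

t=0: δ = [6.000e-02, 1.500e-01, 1.000e-01]  (obs o_0=0)
t=1: δ = [2.700e-02, 1.800e-02, 1.800e-02]  ψ = [1, 1, 1]  (obs o_1=1)
t=2: δ = [2.160e-03, 2.430e-03, 4.050e-03]  ψ = [0, 0, 0]  (obs o_2=0)
t=3: δ = [2.430e-04, 4.860e-04, 6.075e-04]  ψ = [2, 2, 2]  (obs o_3=0)
t=4: δ = [3.645e-05, 7.290e-05, 9.720e-05]  ψ = [2, 2, 1]  (obs o_4=0)
backtrack: best end state = 2; path = [1, 0, 2, 1, 2]

path = [1, 0, 2, 1, 2]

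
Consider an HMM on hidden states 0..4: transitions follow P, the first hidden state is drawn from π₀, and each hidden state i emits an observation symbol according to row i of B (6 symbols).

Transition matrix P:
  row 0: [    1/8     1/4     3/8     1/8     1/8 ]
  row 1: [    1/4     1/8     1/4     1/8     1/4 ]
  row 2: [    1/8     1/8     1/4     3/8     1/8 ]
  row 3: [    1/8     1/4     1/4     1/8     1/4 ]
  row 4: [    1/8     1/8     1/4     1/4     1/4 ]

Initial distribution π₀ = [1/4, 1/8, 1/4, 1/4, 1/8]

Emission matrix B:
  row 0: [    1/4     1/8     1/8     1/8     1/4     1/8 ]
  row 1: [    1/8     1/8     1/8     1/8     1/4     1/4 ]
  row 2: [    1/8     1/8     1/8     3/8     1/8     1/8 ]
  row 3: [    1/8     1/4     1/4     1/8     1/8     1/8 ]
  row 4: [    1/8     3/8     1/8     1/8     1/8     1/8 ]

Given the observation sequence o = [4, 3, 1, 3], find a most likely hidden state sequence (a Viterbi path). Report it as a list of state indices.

path = [0, 2, 3, 2]

t=0: δ = [6.250e-02, 3.125e-02, 3.125e-02, 3.125e-02, 1.562e-02]  (obs o_0=4)
t=1: δ = [9.766e-04, 1.953e-03, 8.789e-03, 1.465e-03, 9.766e-04]  ψ = [0, 0, 0, 2, 0]  (obs o_1=3)
t=2: δ = [1.373e-04, 1.373e-04, 2.747e-04, 8.240e-04, 4.120e-04]  ψ = [2, 2, 2, 2, 2]  (obs o_2=1)
t=3: δ = [1.287e-05, 2.575e-05, 7.725e-05, 1.287e-05, 2.575e-05]  ψ = [3, 3, 3, 2, 3]  (obs o_3=3)
backtrack: best end state = 2; path = [0, 2, 3, 2]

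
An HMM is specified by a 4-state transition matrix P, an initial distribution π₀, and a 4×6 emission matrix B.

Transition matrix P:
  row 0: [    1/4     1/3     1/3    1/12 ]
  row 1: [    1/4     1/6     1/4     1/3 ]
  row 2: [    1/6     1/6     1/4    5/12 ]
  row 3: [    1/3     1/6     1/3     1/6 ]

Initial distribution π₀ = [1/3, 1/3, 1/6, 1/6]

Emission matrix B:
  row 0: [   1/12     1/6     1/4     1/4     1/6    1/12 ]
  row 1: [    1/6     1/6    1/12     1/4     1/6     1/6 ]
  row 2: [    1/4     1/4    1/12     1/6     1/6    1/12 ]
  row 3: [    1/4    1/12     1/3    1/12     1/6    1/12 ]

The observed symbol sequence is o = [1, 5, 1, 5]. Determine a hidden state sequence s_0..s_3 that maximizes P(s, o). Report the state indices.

path = [0, 1, 0, 1]

t=0: δ = [5.556e-02, 5.556e-02, 4.167e-02, 1.389e-02]  (obs o_0=1)
t=1: δ = [1.157e-03, 3.086e-03, 1.543e-03, 1.543e-03]  ψ = [0, 0, 0, 1]  (obs o_1=5)
t=2: δ = [1.286e-04, 8.573e-05, 1.929e-04, 8.573e-05]  ψ = [1, 1, 1, 1]  (obs o_2=1)
t=3: δ = [2.679e-06, 7.144e-06, 4.019e-06, 6.698e-06]  ψ = [0, 0, 2, 2]  (obs o_3=5)
backtrack: best end state = 1; path = [0, 1, 0, 1]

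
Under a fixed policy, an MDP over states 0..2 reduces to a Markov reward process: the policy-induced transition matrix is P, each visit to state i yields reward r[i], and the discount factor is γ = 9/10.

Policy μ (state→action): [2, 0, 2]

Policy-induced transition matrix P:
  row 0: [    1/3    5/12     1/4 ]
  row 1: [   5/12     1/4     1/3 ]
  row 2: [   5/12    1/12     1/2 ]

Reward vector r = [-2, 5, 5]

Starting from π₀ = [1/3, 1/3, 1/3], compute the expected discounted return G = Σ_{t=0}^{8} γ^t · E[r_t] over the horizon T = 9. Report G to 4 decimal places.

t=0: π = [0.3333, 0.3333, 0.3333], E[r] = 2.6667, γ^t·E[r] = 2.666667, running G = 2.666667
t=1: π = [0.3889, 0.2500, 0.3611], E[r] = 2.2778, γ^t·E[r] = 2.050000, running G = 4.716667
t=2: π = [0.3843, 0.2546, 0.3611], E[r] = 2.3102, γ^t·E[r] = 1.871250, running G = 6.587917
t=3: π = [0.3846, 0.2539, 0.3615], E[r] = 2.3075, γ^t·E[r] = 1.682156, running G = 8.270073
t=4: π = [0.3846, 0.2539, 0.3615], E[r] = 2.3077, γ^t·E[r] = 1.514088, running G = 9.784161
t=5: π = [0.3846, 0.2538, 0.3615], E[r] = 2.3077, γ^t·E[r] = 1.362668, running G = 11.146830
t=6: π = [0.3846, 0.2538, 0.3615], E[r] = 2.3077, γ^t·E[r] = 1.226402, running G = 12.373232
t=7: π = [0.3846, 0.2538, 0.3615], E[r] = 2.3077, γ^t·E[r] = 1.103762, running G = 13.476994
t=8: π = [0.3846, 0.2538, 0.3615], E[r] = 2.3077, γ^t·E[r] = 0.993386, running G = 14.470380

G = 14.4704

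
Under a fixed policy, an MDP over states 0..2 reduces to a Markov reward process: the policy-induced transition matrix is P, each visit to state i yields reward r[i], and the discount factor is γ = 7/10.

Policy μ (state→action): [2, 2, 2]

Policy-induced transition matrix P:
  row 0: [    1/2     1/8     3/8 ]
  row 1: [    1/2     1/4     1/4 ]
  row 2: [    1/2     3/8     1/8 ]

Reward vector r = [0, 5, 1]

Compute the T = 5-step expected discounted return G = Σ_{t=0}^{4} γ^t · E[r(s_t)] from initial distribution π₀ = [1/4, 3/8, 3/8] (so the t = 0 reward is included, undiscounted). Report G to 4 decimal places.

G = 4.8244

t=0: π = [0.2500, 0.3750, 0.3750], E[r] = 2.2500, γ^t·E[r] = 2.250000, running G = 2.250000
t=1: π = [0.5000, 0.2656, 0.2344], E[r] = 1.5625, γ^t·E[r] = 1.093750, running G = 3.343750
t=2: π = [0.5000, 0.2168, 0.2832], E[r] = 1.3672, γ^t·E[r] = 0.669922, running G = 4.013672
t=3: π = [0.5000, 0.2229, 0.2771], E[r] = 1.3916, γ^t·E[r] = 0.477319, running G = 4.490991
t=4: π = [0.5000, 0.2221, 0.2779], E[r] = 1.3885, γ^t·E[r] = 0.333391, running G = 4.824382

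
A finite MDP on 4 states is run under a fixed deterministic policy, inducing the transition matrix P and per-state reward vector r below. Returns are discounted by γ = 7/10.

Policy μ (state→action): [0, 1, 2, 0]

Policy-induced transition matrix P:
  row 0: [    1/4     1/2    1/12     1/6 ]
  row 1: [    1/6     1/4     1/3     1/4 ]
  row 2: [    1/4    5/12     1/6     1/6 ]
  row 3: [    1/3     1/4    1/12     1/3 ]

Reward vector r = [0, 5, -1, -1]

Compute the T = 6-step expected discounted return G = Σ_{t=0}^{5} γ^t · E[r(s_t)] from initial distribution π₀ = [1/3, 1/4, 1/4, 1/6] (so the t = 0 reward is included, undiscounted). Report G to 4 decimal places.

G = 3.4665

t=0: π = [0.3333, 0.2500, 0.2500, 0.1667], E[r] = 0.8333, γ^t·E[r] = 0.833333, running G = 0.833333
t=1: π = [0.2431, 0.3750, 0.1667, 0.2153], E[r] = 1.4931, γ^t·E[r] = 1.045139, running G = 1.878472
t=2: π = [0.2367, 0.3385, 0.1910, 0.2338], E[r] = 1.2679, γ^t·E[r] = 0.621291, running G = 2.499763
t=3: π = [0.2413, 0.3410, 0.1839, 0.2338], E[r] = 1.2873, γ^t·E[r] = 0.441536, running G = 2.941299
t=4: π = [0.2411, 0.3410, 0.1839, 0.2341], E[r] = 1.2869, γ^t·E[r] = 0.308975, running G = 3.250274
t=5: π = [0.2411, 0.3409, 0.1839, 0.2341], E[r] = 1.2866, γ^t·E[r] = 0.216239, running G = 3.466514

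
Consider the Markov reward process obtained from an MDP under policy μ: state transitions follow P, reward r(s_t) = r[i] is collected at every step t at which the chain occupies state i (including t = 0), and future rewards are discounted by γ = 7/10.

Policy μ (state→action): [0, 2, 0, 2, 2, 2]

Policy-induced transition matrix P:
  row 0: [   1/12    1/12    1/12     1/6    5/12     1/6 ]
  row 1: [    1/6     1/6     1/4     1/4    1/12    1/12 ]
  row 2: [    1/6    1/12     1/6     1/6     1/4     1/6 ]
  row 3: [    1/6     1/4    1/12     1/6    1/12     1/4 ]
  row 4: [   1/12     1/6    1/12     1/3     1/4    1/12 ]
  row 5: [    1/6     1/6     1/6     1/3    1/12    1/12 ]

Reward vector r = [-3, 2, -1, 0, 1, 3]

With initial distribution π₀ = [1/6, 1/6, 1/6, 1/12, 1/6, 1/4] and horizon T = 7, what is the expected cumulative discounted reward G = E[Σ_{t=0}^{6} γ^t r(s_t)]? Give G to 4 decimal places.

t=0: π = [0.1667, 0.1667, 0.1667, 0.0833, 0.1667, 0.2500], E[r] = 0.5833, γ^t·E[r] = 0.583333, running G = 0.583333
t=1: π = [0.1389, 0.1458, 0.1458, 0.2500, 0.1944, 0.1250], E[r] = 0.2986, γ^t·E[r] = 0.209028, running G = 0.792361
t=2: π = [0.1389, 0.1638, 0.1302, 0.2321, 0.1863, 0.1487], E[r] = 0.4132, γ^t·E[r] = 0.202465, running G = 0.994826
t=3: π = [0.1396, 0.1636, 0.1339, 0.2362, 0.1824, 0.1444], E[r] = 0.3903, γ^t·E[r] = 0.133869, running G = 1.128695
t=4: π = [0.1398, 0.1636, 0.1338, 0.2348, 0.1826, 0.1455], E[r] = 0.3928, γ^t·E[r] = 0.094317, running G = 1.223012
t=5: π = [0.1398, 0.1634, 0.1339, 0.2350, 0.1827, 0.1453], E[r] = 0.3921, γ^t·E[r] = 0.065893, running G = 1.288904
t=6: π = [0.1398, 0.1634, 0.1338, 0.2349, 0.1827, 0.1453], E[r] = 0.3923, γ^t·E[r] = 0.046149, running G = 1.335054

G = 1.3351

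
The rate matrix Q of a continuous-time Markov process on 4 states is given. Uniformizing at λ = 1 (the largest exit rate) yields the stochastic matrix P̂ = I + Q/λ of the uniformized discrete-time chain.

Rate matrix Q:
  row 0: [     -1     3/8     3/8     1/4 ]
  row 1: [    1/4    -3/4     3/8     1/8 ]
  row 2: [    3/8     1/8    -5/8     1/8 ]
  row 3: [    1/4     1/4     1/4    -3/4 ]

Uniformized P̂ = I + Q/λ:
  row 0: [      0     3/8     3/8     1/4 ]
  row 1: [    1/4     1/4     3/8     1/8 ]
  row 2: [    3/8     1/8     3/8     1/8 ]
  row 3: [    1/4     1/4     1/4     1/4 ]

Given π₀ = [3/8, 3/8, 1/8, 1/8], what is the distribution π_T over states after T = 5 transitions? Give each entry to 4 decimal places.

π = [0.2350, 0.2355, 0.3530, 0.1766]

t=0: π = [0.3750, 0.3750, 0.1250, 0.1250]
t=1: π = [0.1719, 0.2813, 0.3594, 0.1875]
t=2: π = [0.2520, 0.2266, 0.3516, 0.1699]
t=3: π = [0.2310, 0.2375, 0.3538, 0.1777]
t=4: π = [0.2365, 0.2346, 0.3528, 0.1761]
t=5: π = [0.2350, 0.2355, 0.3530, 0.1766]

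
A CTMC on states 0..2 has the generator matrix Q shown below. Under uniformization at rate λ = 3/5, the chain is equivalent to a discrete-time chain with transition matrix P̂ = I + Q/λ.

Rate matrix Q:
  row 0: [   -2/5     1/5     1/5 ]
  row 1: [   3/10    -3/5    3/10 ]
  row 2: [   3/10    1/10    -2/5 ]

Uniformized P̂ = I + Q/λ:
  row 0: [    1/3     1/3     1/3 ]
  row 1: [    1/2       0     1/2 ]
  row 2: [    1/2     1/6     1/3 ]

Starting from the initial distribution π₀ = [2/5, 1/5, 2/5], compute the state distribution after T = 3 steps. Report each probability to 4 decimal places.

t=0: π = [0.4000, 0.2000, 0.4000]
t=1: π = [0.4333, 0.2000, 0.3667]
t=2: π = [0.4278, 0.2056, 0.3667]
t=3: π = [0.4287, 0.2037, 0.3676]

π = [0.4287, 0.2037, 0.3676]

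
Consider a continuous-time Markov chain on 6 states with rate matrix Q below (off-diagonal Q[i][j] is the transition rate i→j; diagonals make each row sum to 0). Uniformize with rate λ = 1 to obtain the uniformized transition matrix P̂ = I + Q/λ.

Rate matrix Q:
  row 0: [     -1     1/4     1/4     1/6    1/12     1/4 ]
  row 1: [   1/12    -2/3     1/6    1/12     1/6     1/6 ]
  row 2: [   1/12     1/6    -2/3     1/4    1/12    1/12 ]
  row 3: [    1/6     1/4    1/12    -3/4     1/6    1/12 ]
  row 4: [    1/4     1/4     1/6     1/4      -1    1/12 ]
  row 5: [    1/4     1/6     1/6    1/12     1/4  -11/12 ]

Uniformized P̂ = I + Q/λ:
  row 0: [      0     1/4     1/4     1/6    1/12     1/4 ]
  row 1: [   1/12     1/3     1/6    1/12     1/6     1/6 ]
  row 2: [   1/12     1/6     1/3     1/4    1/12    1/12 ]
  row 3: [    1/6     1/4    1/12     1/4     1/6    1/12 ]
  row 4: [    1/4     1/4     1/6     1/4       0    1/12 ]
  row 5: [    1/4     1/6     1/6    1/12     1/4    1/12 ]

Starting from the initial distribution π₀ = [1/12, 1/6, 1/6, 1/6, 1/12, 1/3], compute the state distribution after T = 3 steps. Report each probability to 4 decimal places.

π = [0.1292, 0.2431, 0.1953, 0.1773, 0.1301, 0.1250]

t=0: π = [0.0833, 0.1667, 0.1667, 0.1667, 0.0833, 0.3333]
t=1: π = [0.1597, 0.2222, 0.1875, 0.1597, 0.1597, 0.1111]
t=2: π = [0.1285, 0.2436, 0.1979, 0.1811, 0.1204, 0.1285]
t=3: π = [0.1292, 0.2431, 0.1953, 0.1773, 0.1301, 0.1250]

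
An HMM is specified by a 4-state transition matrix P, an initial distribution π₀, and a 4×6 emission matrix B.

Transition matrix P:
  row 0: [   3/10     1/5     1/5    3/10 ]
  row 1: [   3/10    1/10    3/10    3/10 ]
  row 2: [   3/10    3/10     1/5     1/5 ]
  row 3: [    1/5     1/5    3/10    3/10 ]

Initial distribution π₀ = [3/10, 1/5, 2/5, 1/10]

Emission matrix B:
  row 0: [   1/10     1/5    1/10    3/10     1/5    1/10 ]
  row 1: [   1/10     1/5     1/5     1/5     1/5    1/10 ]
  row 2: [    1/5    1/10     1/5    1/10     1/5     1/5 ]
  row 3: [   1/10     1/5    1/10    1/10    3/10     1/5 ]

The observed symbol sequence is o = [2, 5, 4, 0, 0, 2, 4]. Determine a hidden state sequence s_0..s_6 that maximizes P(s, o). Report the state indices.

path = [2, 3, 3, 2, 2, 1, 3]

t=0: δ = [3.000e-02, 4.000e-02, 8.000e-02, 1.000e-02]  (obs o_0=2)
t=1: δ = [2.400e-03, 2.400e-03, 3.200e-03, 3.200e-03]  ψ = [2, 2, 2, 2]  (obs o_1=5)
t=2: δ = [1.920e-04, 1.920e-04, 1.920e-04, 2.880e-04]  ψ = [2, 2, 3, 3]  (obs o_2=4)
t=3: δ = [5.760e-06, 5.760e-06, 1.728e-05, 8.640e-06]  ψ = [0, 2, 3, 3]  (obs o_3=0)
t=4: δ = [5.184e-07, 5.184e-07, 6.912e-07, 3.456e-07]  ψ = [2, 2, 2, 2]  (obs o_4=0)
t=5: δ = [2.074e-08, 4.147e-08, 3.110e-08, 1.555e-08]  ψ = [2, 2, 1, 0]  (obs o_5=2)
t=6: δ = [2.488e-09, 1.866e-09, 2.488e-09, 3.732e-09]  ψ = [1, 2, 1, 1]  (obs o_6=4)
backtrack: best end state = 3; path = [2, 3, 3, 2, 2, 1, 3]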